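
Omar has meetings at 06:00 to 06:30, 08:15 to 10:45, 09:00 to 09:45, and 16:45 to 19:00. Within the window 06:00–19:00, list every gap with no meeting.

Covered (merged): 06:00–06:30, 08:15–10:45, 16:45–19:00.
Complement within 06:00–19:00: 06:30–08:15, 10:45–16:45.

06:30–08:15, 10:45–16:45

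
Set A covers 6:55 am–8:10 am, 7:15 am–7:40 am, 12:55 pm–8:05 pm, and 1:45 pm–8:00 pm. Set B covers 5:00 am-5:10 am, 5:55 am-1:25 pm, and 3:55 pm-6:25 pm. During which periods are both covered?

First set merges to 6:55 am–8:10 am, 12:55 pm–8:05 pm.
6:55 am–8:10 am overlaps B on 6:55 am–8:10 am.
12:55 pm–8:05 pm overlaps B on 12:55 pm–1:25 pm, 3:55 pm–6:25 pm.

6:55 am–8:10 am, 12:55 pm–1:25 pm, 3:55 pm–6:25 pm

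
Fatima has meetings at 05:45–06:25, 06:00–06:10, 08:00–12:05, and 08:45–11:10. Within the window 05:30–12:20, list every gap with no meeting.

Covered (merged): 05:45–06:25, 08:00–12:05.
Gaps within 05:30–12:20: 05:30–05:45, 06:25–08:00, 12:05–12:20.

05:30–05:45, 06:25–08:00, 12:05–12:20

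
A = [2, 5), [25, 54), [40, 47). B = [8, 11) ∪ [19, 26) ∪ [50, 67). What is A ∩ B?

[25, 26) ∪ [50, 54)

A, merged: [2, 5), [25, 54).
[2, 5): no overlap with the second set.
[25, 54) meets the second set on [25, 26), [50, 54).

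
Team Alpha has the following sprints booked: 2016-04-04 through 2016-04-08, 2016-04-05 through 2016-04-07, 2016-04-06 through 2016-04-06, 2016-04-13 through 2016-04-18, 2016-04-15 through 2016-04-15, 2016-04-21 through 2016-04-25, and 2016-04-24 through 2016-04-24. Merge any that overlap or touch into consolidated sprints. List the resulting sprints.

2016-04-05 through 2016-04-07 overlaps/touches 2016-04-04 through 2016-04-08 → extend to 2016-04-04 through 2016-04-08.
2016-04-06 through 2016-04-06 overlaps/touches 2016-04-04 through 2016-04-08 → extend to 2016-04-04 through 2016-04-08.
2016-04-13 through 2016-04-18 is disjoint → start new block.
2016-04-15 through 2016-04-15 overlaps/touches 2016-04-13 through 2016-04-18 → extend to 2016-04-13 through 2016-04-18.
2016-04-21 through 2016-04-25 is disjoint → start new block.
2016-04-24 through 2016-04-24 overlaps/touches 2016-04-21 through 2016-04-25 → extend to 2016-04-21 through 2016-04-25.

2016-04-04 through 2016-04-08, 2016-04-13 through 2016-04-18, 2016-04-21 through 2016-04-25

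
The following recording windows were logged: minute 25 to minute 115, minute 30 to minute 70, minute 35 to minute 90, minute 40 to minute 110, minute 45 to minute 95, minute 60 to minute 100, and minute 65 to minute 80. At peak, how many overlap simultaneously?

At minute 65, 7 of the intervals are simultaneously active.
No point has more.

7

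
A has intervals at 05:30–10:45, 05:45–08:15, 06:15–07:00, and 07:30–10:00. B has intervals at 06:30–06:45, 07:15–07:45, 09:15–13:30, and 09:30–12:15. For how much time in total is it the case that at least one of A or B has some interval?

8 h

A, merged: 05:30–10:45.
B, merged: 06:30–06:45, 07:15–07:45, 09:15–13:30.
A ∪ B = 05:30–13:30.
Total: 8 h.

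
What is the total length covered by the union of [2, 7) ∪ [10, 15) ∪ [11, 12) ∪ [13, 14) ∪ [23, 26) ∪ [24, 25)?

13

Merged: [2, 7), [10, 15), [23, 26).
Lengths: 5 + 5 + 3 = 13.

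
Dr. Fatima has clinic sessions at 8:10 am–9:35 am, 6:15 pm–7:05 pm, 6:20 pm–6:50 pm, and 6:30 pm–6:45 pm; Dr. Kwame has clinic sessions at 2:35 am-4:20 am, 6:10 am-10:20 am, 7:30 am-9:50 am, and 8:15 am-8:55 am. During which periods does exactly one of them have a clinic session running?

A, merged: 8:10 am-9:35 am, 6:15 pm-7:05 pm.
B, merged: 2:35 am-4:20 am, 6:10 am-10:20 am.
Only in the first: 6:15 pm-7:05 pm.
Only in the second: 2:35 am-4:20 am, 6:10 am-8:10 am, 9:35 am-10:20 am.
Together these are the periods covered by exactly one.

2:35 am-4:20 am, 6:10 am-8:10 am, 9:35 am-10:20 am, 6:15 pm-7:05 pm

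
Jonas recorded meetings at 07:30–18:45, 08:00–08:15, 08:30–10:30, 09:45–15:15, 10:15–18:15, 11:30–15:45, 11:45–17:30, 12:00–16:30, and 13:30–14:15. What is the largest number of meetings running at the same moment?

At 13:30, 7 of the intervals are simultaneously active.
No point has more.

7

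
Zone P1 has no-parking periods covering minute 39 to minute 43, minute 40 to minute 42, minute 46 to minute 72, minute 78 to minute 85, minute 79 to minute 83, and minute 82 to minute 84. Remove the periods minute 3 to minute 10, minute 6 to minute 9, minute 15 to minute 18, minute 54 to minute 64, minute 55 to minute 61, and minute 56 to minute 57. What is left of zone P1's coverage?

minute 39 to minute 43, minute 46 to minute 54, minute 64 to minute 72, minute 78 to minute 85

First set merges to minute 39 to minute 43, minute 46 to minute 72, minute 78 to minute 85.
Second set merges to minute 3 to minute 10, minute 15 to minute 18, minute 54 to minute 64.
minute 39 to minute 43: no B overlap → unchanged.
minute 46 to minute 72 minus B → minute 46 to minute 54, minute 64 to minute 72.
minute 78 to minute 85: no B overlap → unchanged.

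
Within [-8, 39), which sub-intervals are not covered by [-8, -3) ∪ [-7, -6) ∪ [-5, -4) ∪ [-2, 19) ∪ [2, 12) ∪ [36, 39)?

Covered (merged): [-8, -3), [-2, 19), [36, 39).
Complement within [-8, 39): [-3, -2), [19, 36).

[-3, -2) ∪ [19, 36)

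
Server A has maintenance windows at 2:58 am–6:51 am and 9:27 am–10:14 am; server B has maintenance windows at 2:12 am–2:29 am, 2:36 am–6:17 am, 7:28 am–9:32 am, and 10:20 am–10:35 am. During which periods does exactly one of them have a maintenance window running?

A but not B: 6:17 am–6:51 am, 9:32 am–10:14 am.
B but not A: 2:12 am–2:29 am, 2:36 am–2:58 am, 7:28 am–9:27 am, 10:20 am–10:35 am.
Combining gives A △ B.

2:12 am–2:29 am, 2:36 am–2:58 am, 6:17 am–6:51 am, 7:28 am–9:27 am, 9:32 am–10:14 am, 10:20 am–10:35 am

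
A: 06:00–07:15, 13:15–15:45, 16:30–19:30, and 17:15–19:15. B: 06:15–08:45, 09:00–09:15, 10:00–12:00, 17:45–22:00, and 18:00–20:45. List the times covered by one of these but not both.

Merge the first list: 06:00-07:15, 13:15-15:45, 16:30-19:30.
Merge the second list: 06:15-08:45, 09:00-09:15, 10:00-12:00, 17:45-22:00.
A \ B = 06:00-06:15, 13:15-15:45, 16:30-17:45.
B \ A = 07:15-08:45, 09:00-09:15, 10:00-12:00, 19:30-22:00.
Union of the two gives the symmetric difference.

06:00-06:15, 07:15-08:45, 09:00-09:15, 10:00-12:00, 13:15-15:45, 16:30-17:45, 19:30-22:00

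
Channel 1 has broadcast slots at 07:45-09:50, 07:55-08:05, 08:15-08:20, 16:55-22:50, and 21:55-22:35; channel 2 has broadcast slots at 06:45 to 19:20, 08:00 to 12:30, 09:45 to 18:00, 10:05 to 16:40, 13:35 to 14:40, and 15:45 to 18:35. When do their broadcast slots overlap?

Merge the first list: 07:45-09:50, 16:55-22:50.
Merge the second list: 06:45-19:20.
07:45-09:50 overlaps B on 07:45-09:50.
16:55-22:50 overlaps B on 16:55-19:20.

07:45-09:50, 16:55-19:20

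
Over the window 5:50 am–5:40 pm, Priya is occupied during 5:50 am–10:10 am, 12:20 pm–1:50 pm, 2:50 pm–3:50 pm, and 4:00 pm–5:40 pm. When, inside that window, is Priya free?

10:10 am–12:20 pm, 1:50 pm–2:50 pm, 3:50 pm–4:00 pm

After merging, the occupied span is 5:50 am–10:10 am, 12:20 pm–1:50 pm, 2:50 pm–3:50 pm, 4:00 pm–5:40 pm.
Gaps within 5:50 am–5:40 pm: 10:10 am–12:20 pm, 1:50 pm–2:50 pm, 3:50 pm–4:00 pm.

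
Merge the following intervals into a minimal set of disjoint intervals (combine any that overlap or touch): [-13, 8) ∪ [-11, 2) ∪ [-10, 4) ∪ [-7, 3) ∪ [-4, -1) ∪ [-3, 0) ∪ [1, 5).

[-13, 8)

[-11, 2) overlaps/touches [-13, 8) → extend to [-13, 8).
[-10, 4) overlaps/touches [-13, 8) → extend to [-13, 8).
[-7, 3) overlaps/touches [-13, 8) → extend to [-13, 8).
[-4, -1) overlaps/touches [-13, 8) → extend to [-13, 8).
[-3, 0) overlaps/touches [-13, 8) → extend to [-13, 8).
[1, 5) overlaps/touches [-13, 8) → extend to [-13, 8).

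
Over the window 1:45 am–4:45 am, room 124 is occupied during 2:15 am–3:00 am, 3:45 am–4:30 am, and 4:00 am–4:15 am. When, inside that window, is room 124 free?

The merged coverage is 2:15 am–3:00 am, 3:45 am–4:30 am.
Gaps within 1:45 am–4:45 am: 1:45 am–2:15 am, 3:00 am–3:45 am, 4:30 am–4:45 am.

1:45 am–2:15 am, 3:00 am–3:45 am, 4:30 am–4:45 am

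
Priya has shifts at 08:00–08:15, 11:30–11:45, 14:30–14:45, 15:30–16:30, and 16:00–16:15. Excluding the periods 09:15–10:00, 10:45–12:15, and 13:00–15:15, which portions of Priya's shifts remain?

08:00-08:15, 15:30-16:30

Merge the first list: 08:00-08:15, 11:30-11:45, 14:30-14:45, 15:30-16:30.
08:00-08:15 is untouched.
11:30-11:45 lies entirely inside B → drops out.
14:30-14:45 lies entirely inside B → drops out.
15:30-16:30 is untouched.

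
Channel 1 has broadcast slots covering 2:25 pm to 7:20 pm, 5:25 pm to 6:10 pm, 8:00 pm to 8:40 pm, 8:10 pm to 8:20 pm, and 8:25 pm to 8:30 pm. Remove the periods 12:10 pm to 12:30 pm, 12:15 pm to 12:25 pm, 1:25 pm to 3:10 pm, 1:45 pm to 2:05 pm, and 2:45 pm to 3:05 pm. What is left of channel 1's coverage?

A, merged: 2:25 pm-7:20 pm, 8:00 pm-8:40 pm.
B, merged: 12:10 pm-12:30 pm, 1:25 pm-3:10 pm.
2:25 pm-7:20 pm minus B → 3:10 pm-7:20 pm.
8:00 pm-8:40 pm: no B overlap → unchanged.

3:10 pm-7:20 pm, 8:00 pm-8:40 pm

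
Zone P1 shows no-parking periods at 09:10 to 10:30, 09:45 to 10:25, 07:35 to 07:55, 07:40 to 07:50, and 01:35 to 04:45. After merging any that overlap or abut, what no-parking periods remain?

Sort by start: 01:35-04:45, 07:35-07:55, 07:40-07:50, 09:10-10:30, 09:45-10:25.
07:35-07:55 is disjoint → start new block.
07:40-07:50 overlaps/touches 07:35-07:55 → extend to 07:35-07:55.
09:10-10:30 is disjoint → start new block.
09:45-10:25 overlaps/touches 09:10-10:30 → extend to 09:10-10:30.

01:35-04:45, 07:35-07:55, 09:10-10:30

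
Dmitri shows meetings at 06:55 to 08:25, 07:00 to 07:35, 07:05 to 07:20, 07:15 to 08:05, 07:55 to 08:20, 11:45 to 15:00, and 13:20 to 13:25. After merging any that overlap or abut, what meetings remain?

06:55-08:25, 11:45-15:00

07:00-07:35 overlaps/touches 06:55-08:25 → extend to 06:55-08:25.
07:05-07:20 overlaps/touches 06:55-08:25 → extend to 06:55-08:25.
07:15-08:05 overlaps/touches 06:55-08:25 → extend to 06:55-08:25.
07:55-08:20 overlaps/touches 06:55-08:25 → extend to 06:55-08:25.
11:45-15:00 is disjoint → start new block.
13:20-13:25 overlaps/touches 11:45-15:00 → extend to 11:45-15:00.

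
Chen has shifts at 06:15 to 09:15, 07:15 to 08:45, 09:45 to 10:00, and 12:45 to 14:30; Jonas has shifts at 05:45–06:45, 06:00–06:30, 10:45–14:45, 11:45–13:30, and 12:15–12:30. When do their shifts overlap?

First set merges to 06:15–09:15, 09:45–10:00, 12:45–14:30.
Second set merges to 05:45–06:45, 10:45–14:45.
06:15–09:15 ∩ B → 06:15–06:45.
09:45–10:00 meets no B interval.
12:45–14:30 ∩ B → 12:45–14:30.

06:15–06:45, 12:45–14:30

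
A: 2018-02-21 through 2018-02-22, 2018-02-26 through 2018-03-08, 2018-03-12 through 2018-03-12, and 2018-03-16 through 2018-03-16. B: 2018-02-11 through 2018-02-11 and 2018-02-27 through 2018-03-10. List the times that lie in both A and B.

2018-02-27 through 2018-03-08

2018-02-21 through 2018-02-22 falls entirely outside B.
2018-02-26 through 2018-03-08 overlaps B on 2018-02-27 through 2018-03-08.
2018-03-12 through 2018-03-12 falls entirely outside B.
2018-03-16 through 2018-03-16 falls entirely outside B.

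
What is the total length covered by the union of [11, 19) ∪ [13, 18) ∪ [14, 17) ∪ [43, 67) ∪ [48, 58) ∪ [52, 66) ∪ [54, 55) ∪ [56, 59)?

32

Merged: [11, 19), [43, 67).
Lengths: 8 + 24 = 32.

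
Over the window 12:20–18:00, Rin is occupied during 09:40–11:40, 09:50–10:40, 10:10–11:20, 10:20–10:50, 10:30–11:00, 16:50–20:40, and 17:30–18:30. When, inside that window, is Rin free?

Covered (merged): 09:40-11:40, 16:50-20:40.
Complement within 12:20-18:00: 12:20-16:50.

12:20-16:50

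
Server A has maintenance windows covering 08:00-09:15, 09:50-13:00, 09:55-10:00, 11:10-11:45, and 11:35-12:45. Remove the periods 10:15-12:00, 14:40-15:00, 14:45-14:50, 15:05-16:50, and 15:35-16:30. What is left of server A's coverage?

08:00–09:15, 09:50–10:15, 12:00–13:00

A, merged: 08:00–09:15, 09:50–13:00.
B, merged: 10:15–12:00, 14:40–15:00, 15:05–16:50.
08:00–09:15: no B overlap → unchanged.
09:50–13:00 minus B → 09:50–10:15, 12:00–13:00.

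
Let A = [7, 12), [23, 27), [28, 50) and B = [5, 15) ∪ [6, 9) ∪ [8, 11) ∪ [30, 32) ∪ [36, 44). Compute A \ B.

Second set merges to [5, 15), [30, 32), [36, 44).
[7, 12): entirely removed.
[23, 27): nothing removed.
[28, 50) \ B = [28, 30), [32, 36), [44, 50).

[23, 27) ∪ [28, 30) ∪ [32, 36) ∪ [44, 50)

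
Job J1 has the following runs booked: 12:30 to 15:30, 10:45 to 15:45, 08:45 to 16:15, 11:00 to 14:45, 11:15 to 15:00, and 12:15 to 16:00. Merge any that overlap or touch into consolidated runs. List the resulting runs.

Sort by start: 08:45–16:15, 10:45–15:45, 11:00–14:45, 11:15–15:00, 12:15–16:00, 12:30–15:30.
10:45–15:45 overlaps/touches 08:45–16:15 → extend to 08:45–16:15.
11:00–14:45 overlaps/touches 08:45–16:15 → extend to 08:45–16:15.
11:15–15:00 overlaps/touches 08:45–16:15 → extend to 08:45–16:15.
12:15–16:00 overlaps/touches 08:45–16:15 → extend to 08:45–16:15.
12:30–15:30 overlaps/touches 08:45–16:15 → extend to 08:45–16:15.

08:45–16:15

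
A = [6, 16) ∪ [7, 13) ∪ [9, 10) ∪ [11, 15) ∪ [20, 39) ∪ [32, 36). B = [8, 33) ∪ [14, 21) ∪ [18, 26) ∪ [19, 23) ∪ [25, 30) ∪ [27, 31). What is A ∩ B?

Merge the first list: [6, 16), [20, 39).
Merge the second list: [8, 33).
[6, 16) meets the second set on [8, 16).
[20, 39) meets the second set on [20, 33).

[8, 16) ∪ [20, 33)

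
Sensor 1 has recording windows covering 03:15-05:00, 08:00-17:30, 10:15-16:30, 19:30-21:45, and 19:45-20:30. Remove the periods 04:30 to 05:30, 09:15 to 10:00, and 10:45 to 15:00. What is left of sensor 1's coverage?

03:15-04:30, 08:00-09:15, 10:00-10:45, 15:00-17:30, 19:30-21:45

First set merges to 03:15-05:00, 08:00-17:30, 19:30-21:45.
03:15-05:00 minus B → 03:15-04:30.
08:00-17:30 minus B → 08:00-09:15, 10:00-10:45, 15:00-17:30.
19:30-21:45: no B overlap → unchanged.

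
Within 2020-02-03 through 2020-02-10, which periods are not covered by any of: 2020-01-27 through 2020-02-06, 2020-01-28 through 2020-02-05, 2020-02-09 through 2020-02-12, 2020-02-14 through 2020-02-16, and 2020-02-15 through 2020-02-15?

2020-02-07 through 2020-02-08

After merging, the occupied span is 2020-01-27 through 2020-02-06, 2020-02-09 through 2020-02-12, 2020-02-14 through 2020-02-16.
Complement within 2020-02-03 through 2020-02-10: 2020-02-07 through 2020-02-08.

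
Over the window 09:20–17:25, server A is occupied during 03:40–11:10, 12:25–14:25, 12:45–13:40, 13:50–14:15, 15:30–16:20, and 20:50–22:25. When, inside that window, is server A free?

Covered (merged): 03:40–11:10, 12:25–14:25, 15:30–16:20, 20:50–22:25.
Uncovered inside 09:20–17:25: 11:10–12:25, 14:25–15:30, 16:20–17:25.

11:10–12:25, 14:25–15:30, 16:20–17:25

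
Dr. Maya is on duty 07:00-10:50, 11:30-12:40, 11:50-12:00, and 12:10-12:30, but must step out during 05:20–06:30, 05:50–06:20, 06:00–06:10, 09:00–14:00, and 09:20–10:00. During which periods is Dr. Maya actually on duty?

07:00–09:00

A, merged: 07:00–10:50, 11:30–12:40.
B, merged: 05:20–06:30, 09:00–14:00.
07:00–10:50 minus B → 07:00–09:00.
11:30–12:40: fully covered by B → removed.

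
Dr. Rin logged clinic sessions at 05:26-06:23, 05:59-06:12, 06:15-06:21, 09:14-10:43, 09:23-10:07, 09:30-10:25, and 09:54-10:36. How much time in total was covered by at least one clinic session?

Merged: 05:26–06:23, 09:14–10:43.
Lengths: 57 min + 1 h 29 min = 2 h 26 min.

2 h 26 min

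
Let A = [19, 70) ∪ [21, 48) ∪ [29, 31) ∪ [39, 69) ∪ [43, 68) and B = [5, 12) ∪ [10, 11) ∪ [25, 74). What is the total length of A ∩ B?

First set merges to [19, 70).
Second set merges to [5, 12), [25, 74).
A ∩ B = [25, 70).
Total: 45.

45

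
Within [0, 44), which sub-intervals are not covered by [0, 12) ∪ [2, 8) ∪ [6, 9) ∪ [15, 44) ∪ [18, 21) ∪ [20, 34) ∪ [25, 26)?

[12, 15)

Covered (merged): [0, 12), [15, 44).
Gaps within [0, 44): [12, 15).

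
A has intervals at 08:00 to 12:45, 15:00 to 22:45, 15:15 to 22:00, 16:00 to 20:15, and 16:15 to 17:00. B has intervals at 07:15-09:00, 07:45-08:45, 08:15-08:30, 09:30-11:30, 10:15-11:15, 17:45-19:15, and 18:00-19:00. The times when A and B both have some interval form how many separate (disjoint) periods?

3

A, merged: 08:00-12:45, 15:00-22:45.
B, merged: 07:15-09:00, 09:30-11:30, 17:45-19:15.
A ∩ B = 08:00-09:00, 09:30-11:30, 17:45-19:15.
That is 3 disjoint pieces.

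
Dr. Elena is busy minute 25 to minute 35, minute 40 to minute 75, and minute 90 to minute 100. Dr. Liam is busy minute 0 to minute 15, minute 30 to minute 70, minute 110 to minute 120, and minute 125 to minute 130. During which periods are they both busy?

minute 30 to minute 35, minute 40 to minute 70

minute 25 to minute 35 overlaps B on minute 30 to minute 35.
minute 40 to minute 75 overlaps B on minute 40 to minute 70.
minute 90 to minute 100 falls entirely outside B.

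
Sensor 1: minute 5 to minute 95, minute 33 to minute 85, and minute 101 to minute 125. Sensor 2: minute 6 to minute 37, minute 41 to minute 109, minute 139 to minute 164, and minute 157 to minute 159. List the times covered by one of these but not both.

Merge the first list: minute 5 to minute 95, minute 101 to minute 125.
Merge the second list: minute 6 to minute 37, minute 41 to minute 109, minute 139 to minute 164.
A \ B = minute 5 to minute 6, minute 37 to minute 41, minute 109 to minute 125.
B \ A = minute 95 to minute 101, minute 139 to minute 164.
Union of the two gives the symmetric difference.

minute 5 to minute 6, minute 37 to minute 41, minute 95 to minute 101, minute 109 to minute 125, minute 139 to minute 164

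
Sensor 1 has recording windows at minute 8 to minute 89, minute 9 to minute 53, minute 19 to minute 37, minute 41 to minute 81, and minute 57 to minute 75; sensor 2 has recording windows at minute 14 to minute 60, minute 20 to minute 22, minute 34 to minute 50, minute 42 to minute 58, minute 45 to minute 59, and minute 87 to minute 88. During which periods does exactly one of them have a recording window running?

A, merged: minute 8 to minute 89.
B, merged: minute 14 to minute 60, minute 87 to minute 88.
A but not B: minute 8 to minute 14, minute 60 to minute 87, minute 88 to minute 89.
B but not A: none.
Combining gives A △ B.

minute 8 to minute 14, minute 60 to minute 87, minute 88 to minute 89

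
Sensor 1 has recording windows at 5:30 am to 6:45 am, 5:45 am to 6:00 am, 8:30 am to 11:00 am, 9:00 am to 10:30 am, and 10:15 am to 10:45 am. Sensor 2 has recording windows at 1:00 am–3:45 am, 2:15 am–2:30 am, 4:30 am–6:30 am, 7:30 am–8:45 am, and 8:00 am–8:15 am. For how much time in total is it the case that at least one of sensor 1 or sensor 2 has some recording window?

8 h 30 min

A, merged: 5:30 am-6:45 am, 8:30 am-11:00 am.
B, merged: 1:00 am-3:45 am, 4:30 am-6:30 am, 7:30 am-8:45 am.
A ∪ B = 1:00 am-3:45 am, 4:30 am-6:45 am, 7:30 am-11:00 am.
Total: 2 h 45 min + 2 h 15 min + 3 h 30 min = 8 h 30 min.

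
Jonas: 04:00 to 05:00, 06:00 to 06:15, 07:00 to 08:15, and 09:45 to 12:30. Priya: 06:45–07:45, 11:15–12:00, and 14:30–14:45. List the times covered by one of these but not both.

04:00–05:00, 06:00–06:15, 06:45–07:00, 07:45–08:15, 09:45–11:15, 12:00–12:30, 14:30–14:45

A but not B: 04:00–05:00, 06:00–06:15, 07:45–08:15, 09:45–11:15, 12:00–12:30.
B but not A: 06:45–07:00, 14:30–14:45.
Combining gives A △ B.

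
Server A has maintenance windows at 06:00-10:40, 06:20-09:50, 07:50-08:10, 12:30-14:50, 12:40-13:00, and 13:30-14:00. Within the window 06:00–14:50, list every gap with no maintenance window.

After merging, the occupied span is 06:00–10:40, 12:30–14:50.
Gaps within 06:00–14:50: 10:40–12:30.

10:40–12:30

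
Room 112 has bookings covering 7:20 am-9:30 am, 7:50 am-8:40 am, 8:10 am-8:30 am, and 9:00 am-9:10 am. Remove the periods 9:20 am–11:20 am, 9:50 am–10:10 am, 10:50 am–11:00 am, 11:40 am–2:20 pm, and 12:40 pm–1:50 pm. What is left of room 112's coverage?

First set merges to 7:20 am–9:30 am.
Second set merges to 9:20 am–11:20 am, 11:40 am–2:20 pm.
7:20 am–9:30 am with B removed leaves 7:20 am–9:20 am.

7:20 am–9:20 am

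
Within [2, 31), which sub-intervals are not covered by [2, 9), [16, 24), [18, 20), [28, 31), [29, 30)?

Covered (merged): [2, 9), [16, 24), [28, 31).
Complement within [2, 31): [9, 16), [24, 28).

[9, 16) ∪ [24, 28)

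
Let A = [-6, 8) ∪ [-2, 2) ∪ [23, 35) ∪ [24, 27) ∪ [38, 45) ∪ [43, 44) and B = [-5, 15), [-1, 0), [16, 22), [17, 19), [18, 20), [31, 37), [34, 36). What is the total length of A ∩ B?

17

Merge the first list: [-6, 8), [23, 35), [38, 45).
Merge the second list: [-5, 15), [16, 22), [31, 37).
A ∩ B = [-5, 8), [31, 35).
Total: 13 + 4 = 17.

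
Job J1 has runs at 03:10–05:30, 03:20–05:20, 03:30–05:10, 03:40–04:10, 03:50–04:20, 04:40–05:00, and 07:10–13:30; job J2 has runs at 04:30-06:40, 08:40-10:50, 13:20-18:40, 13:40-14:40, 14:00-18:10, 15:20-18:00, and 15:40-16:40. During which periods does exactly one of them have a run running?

First set merges to 03:10–05:30, 07:10–13:30.
Second set merges to 04:30–06:40, 08:40–10:50, 13:20–18:40.
A \ B = 03:10–04:30, 07:10–08:40, 10:50–13:20.
B \ A = 05:30–06:40, 13:30–18:40.
Union of the two gives the symmetric difference.

03:10–04:30, 05:30–06:40, 07:10–08:40, 10:50–13:20, 13:30–18:40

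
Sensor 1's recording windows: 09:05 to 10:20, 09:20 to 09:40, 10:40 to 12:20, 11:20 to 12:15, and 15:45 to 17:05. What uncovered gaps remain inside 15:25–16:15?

Covered (merged): 09:05-10:20, 10:40-12:20, 15:45-17:05.
Complement within 15:25-16:15: 15:25-15:45.

15:25-15:45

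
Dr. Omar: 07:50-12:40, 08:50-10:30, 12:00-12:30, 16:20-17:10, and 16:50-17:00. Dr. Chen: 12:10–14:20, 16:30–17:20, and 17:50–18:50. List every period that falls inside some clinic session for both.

A, merged: 07:50–12:40, 16:20–17:10.
07:50–12:40 meets the second set on 12:10–12:40.
16:20–17:10 meets the second set on 16:30–17:10.

12:10–12:40, 16:30–17:10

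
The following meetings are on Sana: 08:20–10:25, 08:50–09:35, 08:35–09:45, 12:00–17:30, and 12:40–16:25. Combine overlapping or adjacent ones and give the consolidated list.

Sort by start: 08:20-10:25, 08:35-09:45, 08:50-09:35, 12:00-17:30, 12:40-16:25.
08:35-09:45 overlaps/touches 08:20-10:25 → extend to 08:20-10:25.
08:50-09:35 overlaps/touches 08:20-10:25 → extend to 08:20-10:25.
12:00-17:30 is disjoint → start new block.
12:40-16:25 overlaps/touches 12:00-17:30 → extend to 12:00-17:30.

08:20-10:25, 12:00-17:30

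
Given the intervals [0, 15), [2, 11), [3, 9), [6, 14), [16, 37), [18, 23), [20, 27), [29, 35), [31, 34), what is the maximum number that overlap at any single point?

Sweep endpoints in order; track running count of active intervals.
Peak of 4 reached at 6.

4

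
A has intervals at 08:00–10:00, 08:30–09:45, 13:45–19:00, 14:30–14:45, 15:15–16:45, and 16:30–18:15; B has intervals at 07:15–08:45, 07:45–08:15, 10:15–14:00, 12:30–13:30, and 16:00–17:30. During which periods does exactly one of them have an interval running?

07:15-08:00, 08:45-10:00, 10:15-13:45, 14:00-16:00, 17:30-19:00

A, merged: 08:00-10:00, 13:45-19:00.
B, merged: 07:15-08:45, 10:15-14:00, 16:00-17:30.
A \ B = 08:45-10:00, 14:00-16:00, 17:30-19:00.
B \ A = 07:15-08:00, 10:15-13:45.
Union of the two gives the symmetric difference.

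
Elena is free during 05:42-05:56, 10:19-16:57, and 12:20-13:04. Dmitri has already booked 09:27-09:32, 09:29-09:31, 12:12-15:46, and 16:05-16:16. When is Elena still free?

05:42–05:56, 10:19–12:12, 15:46–16:05, 16:16–16:57

First set merges to 05:42–05:56, 10:19–16:57.
Second set merges to 09:27–09:32, 12:12–15:46, 16:05–16:16.
05:42–05:56: nothing removed.
10:19–16:57 \ B = 10:19–12:12, 15:46–16:05, 16:16–16:57.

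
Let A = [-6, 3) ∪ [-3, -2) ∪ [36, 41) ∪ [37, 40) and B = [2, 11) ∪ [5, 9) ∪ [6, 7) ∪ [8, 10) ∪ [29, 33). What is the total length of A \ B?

First set merges to [-6, 3), [36, 41).
Second set merges to [2, 11), [29, 33).
A \ B = [-6, 2), [36, 41).
Total: 8 + 5 = 13.

13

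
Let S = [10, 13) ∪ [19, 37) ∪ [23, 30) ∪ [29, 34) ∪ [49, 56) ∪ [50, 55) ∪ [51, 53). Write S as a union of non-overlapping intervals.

[10, 13) ∪ [19, 37) ∪ [49, 56)

[19, 37) is disjoint → start new block.
[23, 30) overlaps/touches [19, 37) → extend to [19, 37).
[29, 34) overlaps/touches [19, 37) → extend to [19, 37).
[49, 56) is disjoint → start new block.
[50, 55) overlaps/touches [49, 56) → extend to [49, 56).
[51, 53) overlaps/touches [49, 56) → extend to [49, 56).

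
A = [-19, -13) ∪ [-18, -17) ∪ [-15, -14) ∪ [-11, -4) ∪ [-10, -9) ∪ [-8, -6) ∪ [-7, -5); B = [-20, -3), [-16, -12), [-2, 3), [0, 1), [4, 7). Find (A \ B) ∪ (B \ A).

[-20, -19) ∪ [-13, -11) ∪ [-4, -3) ∪ [-2, 3) ∪ [4, 7)

Merge the first list: [-19, -13), [-11, -4).
Merge the second list: [-20, -3), [-2, 3), [4, 7).
A \ B = none.
B \ A = [-20, -19), [-13, -11), [-4, -3), [-2, 3), [4, 7).
Union of the two gives the symmetric difference.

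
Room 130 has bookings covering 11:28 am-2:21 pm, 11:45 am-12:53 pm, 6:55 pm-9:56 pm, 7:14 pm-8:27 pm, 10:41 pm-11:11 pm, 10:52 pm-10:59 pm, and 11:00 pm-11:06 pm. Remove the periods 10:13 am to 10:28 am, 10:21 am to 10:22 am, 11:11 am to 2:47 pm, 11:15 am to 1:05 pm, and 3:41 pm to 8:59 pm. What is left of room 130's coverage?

First set merges to 11:28 am–2:21 pm, 6:55 pm–9:56 pm, 10:41 pm–11:11 pm.
Second set merges to 10:13 am–10:28 am, 11:11 am–2:47 pm, 3:41 pm–8:59 pm.
11:28 am–2:21 pm lies entirely inside B → drops out.
6:55 pm–9:56 pm with B removed leaves 8:59 pm–9:56 pm.
10:41 pm–11:11 pm is untouched.

8:59 pm–9:56 pm, 10:41 pm–11:11 pm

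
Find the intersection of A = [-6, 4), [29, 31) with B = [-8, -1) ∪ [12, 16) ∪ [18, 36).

[-6, -1) ∪ [29, 31)

[-6, 4) meets the second set on [-6, -1).
[29, 31) meets the second set on [29, 31).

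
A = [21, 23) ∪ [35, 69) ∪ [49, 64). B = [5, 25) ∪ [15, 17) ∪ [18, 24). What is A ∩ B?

[21, 23)

A, merged: [21, 23), [35, 69).
B, merged: [5, 25).
[21, 23) ∩ B → [21, 23).
[35, 69) meets no B interval.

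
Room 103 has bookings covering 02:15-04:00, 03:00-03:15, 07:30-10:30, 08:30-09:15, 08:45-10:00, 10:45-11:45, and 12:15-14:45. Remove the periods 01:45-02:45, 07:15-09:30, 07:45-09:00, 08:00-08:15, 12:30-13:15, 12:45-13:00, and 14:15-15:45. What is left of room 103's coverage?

02:45-04:00, 09:30-10:30, 10:45-11:45, 12:15-12:30, 13:15-14:15

A, merged: 02:15-04:00, 07:30-10:30, 10:45-11:45, 12:15-14:45.
B, merged: 01:45-02:45, 07:15-09:30, 12:30-13:15, 14:15-15:45.
02:15-04:00 with B removed leaves 02:45-04:00.
07:30-10:30 with B removed leaves 09:30-10:30.
10:45-11:45 is untouched.
12:15-14:45 with B removed leaves 12:15-12:30, 13:15-14:15.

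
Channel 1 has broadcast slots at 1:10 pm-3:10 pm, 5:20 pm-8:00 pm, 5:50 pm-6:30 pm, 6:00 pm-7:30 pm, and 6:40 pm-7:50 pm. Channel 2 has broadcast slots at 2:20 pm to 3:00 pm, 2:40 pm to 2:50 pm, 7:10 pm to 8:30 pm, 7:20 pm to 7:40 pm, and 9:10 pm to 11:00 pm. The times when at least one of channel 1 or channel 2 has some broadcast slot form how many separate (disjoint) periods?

3

A, merged: 1:10 pm-3:10 pm, 5:20 pm-8:00 pm.
B, merged: 2:20 pm-3:00 pm, 7:10 pm-8:30 pm, 9:10 pm-11:00 pm.
A ∪ B = 1:10 pm-3:10 pm, 5:20 pm-8:30 pm, 9:10 pm-11:00 pm.
That is 3 disjoint pieces.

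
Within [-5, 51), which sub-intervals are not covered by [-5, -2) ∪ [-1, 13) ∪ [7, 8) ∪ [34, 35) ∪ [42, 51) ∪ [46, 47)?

The merged coverage is [-5, -2), [-1, 13), [34, 35), [42, 51).
Uncovered inside [-5, 51): [-2, -1), [13, 34), [35, 42).

[-2, -1) ∪ [13, 34) ∪ [35, 42)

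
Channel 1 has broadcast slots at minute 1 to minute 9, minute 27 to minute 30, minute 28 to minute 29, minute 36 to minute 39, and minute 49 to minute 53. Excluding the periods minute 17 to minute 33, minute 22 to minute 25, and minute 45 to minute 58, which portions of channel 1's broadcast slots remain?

Merge the first list: minute 1 to minute 9, minute 27 to minute 30, minute 36 to minute 39, minute 49 to minute 53.
Merge the second list: minute 17 to minute 33, minute 45 to minute 58.
minute 1 to minute 9 is untouched.
minute 27 to minute 30 lies entirely inside B → drops out.
minute 36 to minute 39 is untouched.
minute 49 to minute 53 lies entirely inside B → drops out.

minute 1 to minute 9, minute 36 to minute 39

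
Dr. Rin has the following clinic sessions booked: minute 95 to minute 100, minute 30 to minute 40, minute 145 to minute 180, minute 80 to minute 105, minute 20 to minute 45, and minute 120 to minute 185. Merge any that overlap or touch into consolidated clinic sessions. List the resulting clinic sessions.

minute 20 to minute 45, minute 80 to minute 105, minute 120 to minute 185

Sort by start: minute 20 to minute 45, minute 30 to minute 40, minute 80 to minute 105, minute 95 to minute 100, minute 120 to minute 185, minute 145 to minute 180.
minute 30 to minute 40 overlaps/touches minute 20 to minute 45 → extend to minute 20 to minute 45.
minute 80 to minute 105 is disjoint → start new block.
minute 95 to minute 100 overlaps/touches minute 80 to minute 105 → extend to minute 80 to minute 105.
minute 120 to minute 185 is disjoint → start new block.
minute 145 to minute 180 overlaps/touches minute 120 to minute 185 → extend to minute 120 to minute 185.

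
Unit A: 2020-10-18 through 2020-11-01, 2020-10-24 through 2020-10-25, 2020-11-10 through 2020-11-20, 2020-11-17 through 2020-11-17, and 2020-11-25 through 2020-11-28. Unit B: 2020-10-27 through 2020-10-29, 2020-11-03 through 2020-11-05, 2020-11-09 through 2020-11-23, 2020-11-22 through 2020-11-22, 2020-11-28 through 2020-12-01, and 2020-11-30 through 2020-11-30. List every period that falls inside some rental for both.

2020-10-27 through 2020-10-29, 2020-11-10 through 2020-11-20, 2020-11-28 through 2020-11-28

First set merges to 2020-10-18 through 2020-11-01, 2020-11-10 through 2020-11-20, 2020-11-25 through 2020-11-28.
Second set merges to 2020-10-27 through 2020-10-29, 2020-11-03 through 2020-11-05, 2020-11-09 through 2020-11-23, 2020-11-28 through 2020-12-01.
2020-10-18 through 2020-11-01 meets the second set on 2020-10-27 through 2020-10-29.
2020-11-10 through 2020-11-20 meets the second set on 2020-11-10 through 2020-11-20.
2020-11-25 through 2020-11-28 meets the second set on 2020-11-28 through 2020-11-28.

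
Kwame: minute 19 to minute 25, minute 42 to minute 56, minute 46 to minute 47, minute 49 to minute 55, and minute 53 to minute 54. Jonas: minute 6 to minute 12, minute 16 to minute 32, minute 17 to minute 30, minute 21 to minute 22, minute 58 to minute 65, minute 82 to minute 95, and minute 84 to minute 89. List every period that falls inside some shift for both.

A, merged: minute 19 to minute 25, minute 42 to minute 56.
B, merged: minute 6 to minute 12, minute 16 to minute 32, minute 58 to minute 65, minute 82 to minute 95.
minute 19 to minute 25 meets the second set on minute 19 to minute 25.
minute 42 to minute 56: no overlap with the second set.

minute 19 to minute 25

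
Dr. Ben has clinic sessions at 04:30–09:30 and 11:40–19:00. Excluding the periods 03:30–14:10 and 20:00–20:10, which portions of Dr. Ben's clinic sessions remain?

04:30–09:30 lies entirely inside B → drops out.
11:40–19:00 with B removed leaves 14:10–19:00.

14:10–19:00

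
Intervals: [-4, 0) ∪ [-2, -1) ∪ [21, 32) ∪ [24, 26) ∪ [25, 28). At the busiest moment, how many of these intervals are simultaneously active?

Sweep endpoints in order; track running count of active intervals.
Peak of 3 reached at 25.

3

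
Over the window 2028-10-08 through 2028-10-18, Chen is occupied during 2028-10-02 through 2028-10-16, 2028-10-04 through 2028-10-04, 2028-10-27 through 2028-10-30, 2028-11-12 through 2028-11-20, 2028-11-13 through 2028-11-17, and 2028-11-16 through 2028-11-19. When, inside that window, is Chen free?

2028-10-17 through 2028-10-18

Covered (merged): 2028-10-02 through 2028-10-16, 2028-10-27 through 2028-10-30, 2028-11-12 through 2028-11-20.
Complement within 2028-10-08 through 2028-10-18: 2028-10-17 through 2028-10-18.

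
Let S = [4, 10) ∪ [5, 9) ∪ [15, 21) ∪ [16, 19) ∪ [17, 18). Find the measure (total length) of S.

12

Merged: [4, 10), [15, 21).
Lengths: 6 + 6 = 12.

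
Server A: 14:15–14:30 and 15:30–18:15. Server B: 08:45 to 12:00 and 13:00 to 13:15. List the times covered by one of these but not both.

A \ B = 14:15–14:30, 15:30–18:15.
B \ A = 08:45–12:00, 13:00–13:15.
Union of the two gives the symmetric difference.

08:45–12:00, 13:00–13:15, 14:15–14:30, 15:30–18:15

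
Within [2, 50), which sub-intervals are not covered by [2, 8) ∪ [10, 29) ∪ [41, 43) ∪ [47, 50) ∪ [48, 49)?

Covered (merged): [2, 8), [10, 29), [41, 43), [47, 50).
Gaps within [2, 50): [8, 10), [29, 41), [43, 47).

[8, 10) ∪ [29, 41) ∪ [43, 47)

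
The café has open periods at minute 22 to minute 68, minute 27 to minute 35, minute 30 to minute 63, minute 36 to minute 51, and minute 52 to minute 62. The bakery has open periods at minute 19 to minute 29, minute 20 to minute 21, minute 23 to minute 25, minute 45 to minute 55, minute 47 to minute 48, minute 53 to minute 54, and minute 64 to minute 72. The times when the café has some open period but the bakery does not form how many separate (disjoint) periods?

Merge the first list: minute 22 to minute 68.
Merge the second list: minute 19 to minute 29, minute 45 to minute 55, minute 64 to minute 72.
A \ B = minute 29 to minute 45, minute 55 to minute 64.
That is 2 disjoint pieces.

2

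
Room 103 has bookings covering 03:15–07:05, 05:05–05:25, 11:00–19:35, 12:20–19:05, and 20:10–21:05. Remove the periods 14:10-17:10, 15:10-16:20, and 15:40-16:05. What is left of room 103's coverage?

03:15-07:05, 11:00-14:10, 17:10-19:35, 20:10-21:05

A, merged: 03:15-07:05, 11:00-19:35, 20:10-21:05.
B, merged: 14:10-17:10.
03:15-07:05: no B overlap → unchanged.
11:00-19:35 minus B → 11:00-14:10, 17:10-19:35.
20:10-21:05: no B overlap → unchanged.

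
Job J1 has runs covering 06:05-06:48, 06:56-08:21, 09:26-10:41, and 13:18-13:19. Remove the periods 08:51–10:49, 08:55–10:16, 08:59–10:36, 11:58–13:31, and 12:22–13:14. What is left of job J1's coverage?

Merge the second list: 08:51-10:49, 11:58-13:31.
06:05-06:48 is untouched.
06:56-08:21 is untouched.
09:26-10:41 lies entirely inside B → drops out.
13:18-13:19 lies entirely inside B → drops out.

06:05-06:48, 06:56-08:21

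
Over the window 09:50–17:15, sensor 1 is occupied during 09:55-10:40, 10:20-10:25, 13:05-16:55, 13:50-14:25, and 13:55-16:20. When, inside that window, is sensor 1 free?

Covered (merged): 09:55-10:40, 13:05-16:55.
Complement within 09:50-17:15: 09:50-09:55, 10:40-13:05, 16:55-17:15.

09:50-09:55, 10:40-13:05, 16:55-17:15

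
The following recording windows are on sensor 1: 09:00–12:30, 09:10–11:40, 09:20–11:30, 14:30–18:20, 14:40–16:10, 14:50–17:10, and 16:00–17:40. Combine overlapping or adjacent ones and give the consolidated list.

09:10–11:40 overlaps/touches 09:00–12:30 → extend to 09:00–12:30.
09:20–11:30 overlaps/touches 09:00–12:30 → extend to 09:00–12:30.
14:30–18:20 is disjoint → start new block.
14:40–16:10 overlaps/touches 14:30–18:20 → extend to 14:30–18:20.
14:50–17:10 overlaps/touches 14:30–18:20 → extend to 14:30–18:20.
16:00–17:40 overlaps/touches 14:30–18:20 → extend to 14:30–18:20.

09:00–12:30, 14:30–18:20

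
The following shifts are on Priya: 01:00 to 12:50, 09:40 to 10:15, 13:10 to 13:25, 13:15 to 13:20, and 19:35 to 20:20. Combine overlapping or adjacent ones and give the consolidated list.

01:00–12:50, 13:10–13:25, 19:35–20:20

09:40–10:15 overlaps/touches 01:00–12:50 → extend to 01:00–12:50.
13:10–13:25 is disjoint → start new block.
13:15–13:20 overlaps/touches 13:10–13:25 → extend to 13:10–13:25.
19:35–20:20 is disjoint → start new block.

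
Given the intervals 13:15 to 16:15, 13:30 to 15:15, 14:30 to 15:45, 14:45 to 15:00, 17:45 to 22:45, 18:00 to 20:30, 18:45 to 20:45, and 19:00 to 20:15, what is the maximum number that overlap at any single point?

4

Sweep endpoints in order; track running count of active intervals.
Peak of 4 reached at 14:45.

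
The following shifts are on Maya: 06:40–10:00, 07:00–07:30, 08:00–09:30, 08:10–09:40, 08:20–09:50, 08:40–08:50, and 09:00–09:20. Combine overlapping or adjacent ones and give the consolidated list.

07:00–07:30 overlaps/touches 06:40–10:00 → extend to 06:40–10:00.
08:00–09:30 overlaps/touches 06:40–10:00 → extend to 06:40–10:00.
08:10–09:40 overlaps/touches 06:40–10:00 → extend to 06:40–10:00.
08:20–09:50 overlaps/touches 06:40–10:00 → extend to 06:40–10:00.
08:40–08:50 overlaps/touches 06:40–10:00 → extend to 06:40–10:00.
09:00–09:20 overlaps/touches 06:40–10:00 → extend to 06:40–10:00.

06:40–10:00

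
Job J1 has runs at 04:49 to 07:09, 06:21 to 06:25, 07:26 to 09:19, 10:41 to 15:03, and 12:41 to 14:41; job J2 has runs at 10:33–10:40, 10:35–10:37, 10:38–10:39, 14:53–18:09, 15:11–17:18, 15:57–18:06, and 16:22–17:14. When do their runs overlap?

A, merged: 04:49–07:09, 07:26–09:19, 10:41–15:03.
B, merged: 10:33–10:40, 14:53–18:09.
04:49–07:09 falls entirely outside B.
07:26–09:19 falls entirely outside B.
10:41–15:03 overlaps B on 14:53–15:03.

14:53–15:03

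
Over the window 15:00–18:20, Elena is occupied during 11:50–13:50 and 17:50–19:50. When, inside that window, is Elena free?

15:00–17:50

After merging, the occupied span is 11:50–13:50, 17:50–19:50.
Complement within 15:00–18:20: 15:00–17:50.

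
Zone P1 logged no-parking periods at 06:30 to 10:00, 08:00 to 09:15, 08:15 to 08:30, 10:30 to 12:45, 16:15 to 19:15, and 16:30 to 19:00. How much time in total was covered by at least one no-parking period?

Merged: 06:30–10:00, 10:30–12:45, 16:15–19:15.
Lengths: 3 h 30 min + 2 h 15 min + 3 h = 8 h 45 min.

8 h 45 min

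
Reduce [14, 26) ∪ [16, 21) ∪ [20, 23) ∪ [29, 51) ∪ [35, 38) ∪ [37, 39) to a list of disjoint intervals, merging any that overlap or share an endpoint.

[14, 26) ∪ [29, 51)

[16, 21) overlaps/touches [14, 26) → extend to [14, 26).
[20, 23) overlaps/touches [14, 26) → extend to [14, 26).
[29, 51) is disjoint → start new block.
[35, 38) overlaps/touches [29, 51) → extend to [29, 51).
[37, 39) overlaps/touches [29, 51) → extend to [29, 51).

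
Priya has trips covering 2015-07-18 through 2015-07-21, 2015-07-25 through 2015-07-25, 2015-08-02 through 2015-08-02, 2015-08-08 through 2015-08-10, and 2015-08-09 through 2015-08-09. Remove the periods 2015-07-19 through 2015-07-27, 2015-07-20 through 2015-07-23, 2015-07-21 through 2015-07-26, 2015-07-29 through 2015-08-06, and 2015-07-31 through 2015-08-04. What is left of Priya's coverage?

2015-07-18 through 2015-07-18, 2015-08-08 through 2015-08-10

First set merges to 2015-07-18 through 2015-07-21, 2015-07-25 through 2015-07-25, 2015-08-02 through 2015-08-02, 2015-08-08 through 2015-08-10.
Second set merges to 2015-07-19 through 2015-07-27, 2015-07-29 through 2015-08-06.
2015-07-18 through 2015-07-21 with B removed leaves 2015-07-18 through 2015-07-18.
2015-07-25 through 2015-07-25 lies entirely inside B → drops out.
2015-08-02 through 2015-08-02 lies entirely inside B → drops out.
2015-08-08 through 2015-08-10 is untouched.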